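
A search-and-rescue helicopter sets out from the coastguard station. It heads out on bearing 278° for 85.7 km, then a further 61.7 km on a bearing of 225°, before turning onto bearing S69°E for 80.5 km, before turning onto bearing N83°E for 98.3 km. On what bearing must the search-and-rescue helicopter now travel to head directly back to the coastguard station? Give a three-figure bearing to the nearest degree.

Leg 1 (278°, 85.7 km): east 85.7 sin 278° = -84.87, north 85.7 cos 278° = 11.93
Leg 2 (225°, 61.7 km): east 61.7 sin 225° = -43.63, north 61.7 cos 225° = -43.63
Leg 3 (S69°E, 80.5 km): east 80.5 sin 111° = 75.15, north 80.5 cos 111° = -28.85
Leg 4 (N83°E, 98.3 km): east 98.3 sin 83° = 97.57, north 98.3 cos 83° = 11.98
Net displacement: 44.23 east, -48.57 north. Direction back to start is (-44.23, 48.57): bearing = atan2(-44.23, 48.57) mod 360° = 317.68° ≈ 318°.

318°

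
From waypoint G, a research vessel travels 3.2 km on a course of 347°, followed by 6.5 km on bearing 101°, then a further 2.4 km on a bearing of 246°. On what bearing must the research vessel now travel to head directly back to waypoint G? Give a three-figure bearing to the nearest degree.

255°

Leg 1 (347°, 3.2 km): east 3.2 sin 347° = -0.72, north 3.2 cos 347° = 3.12
Leg 2 (101°, 6.5 km): east 6.5 sin 101° = 6.38, north 6.5 cos 101° = -1.24
Leg 3 (246°, 2.4 km): east 2.4 sin 246° = -2.19, north 2.4 cos 246° = -0.98
Net displacement: 3.47 east, 0.90 north. Direction back to start is (-3.47, -0.90): bearing = atan2(-3.47, -0.90) mod 360° = 255.43° ≈ 255°.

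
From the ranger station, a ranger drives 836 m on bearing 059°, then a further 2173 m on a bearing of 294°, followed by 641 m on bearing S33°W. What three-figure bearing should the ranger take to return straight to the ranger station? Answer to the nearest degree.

116°

Leg 1 (059°, 836 m): east 836 sin 59° = 716.59, north 836 cos 59° = 430.57
Leg 2 (294°, 2173 m): east 2173 sin 294° = -1985.13, north 2173 cos 294° = 883.84
Leg 3 (S33°W, 641 m): east 641 sin 213° = -349.11, north 641 cos 213° = -537.59
Net displacement: -1617.66 east, 776.82 north. Direction back to start is (1617.66, -776.82): bearing = atan2(1617.66, -776.82) mod 360° = 115.65° ≈ 116°.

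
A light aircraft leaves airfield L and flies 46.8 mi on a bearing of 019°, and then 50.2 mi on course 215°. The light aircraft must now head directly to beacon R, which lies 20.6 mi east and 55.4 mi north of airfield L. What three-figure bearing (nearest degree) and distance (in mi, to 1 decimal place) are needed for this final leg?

033°, 62.4 mi

Leg 1 (019°, 46.8 mi): east 46.8 sin 19° = 15.24, north 46.8 cos 19° = 44.25
Leg 2 (215°, 50.2 mi): east 50.2 sin 215° = -28.79, north 50.2 cos 215° = -41.12
Current position: (-13.56, 3.13). Target: (20.6, 55.4). Remaining: Δeast = 34.16, Δnorth = 52.27.
Bearing = atan2(34.16, 52.27) mod 360° = 33.16°; distance = √((34.16)² + (52.27)²) = 62.442 mi.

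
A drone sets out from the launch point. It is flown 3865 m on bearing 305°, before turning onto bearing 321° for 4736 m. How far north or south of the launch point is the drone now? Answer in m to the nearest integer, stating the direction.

Leg 1 (305°, 3865 m): east 3865 sin 305° = -3166.02, north 3865 cos 305° = 2216.87
Leg 2 (321°, 4736 m): east 4736 sin 321° = -2980.46, north 4736 cos 321° = 3680.56
Net north component: 5897.44 m.

5897 m north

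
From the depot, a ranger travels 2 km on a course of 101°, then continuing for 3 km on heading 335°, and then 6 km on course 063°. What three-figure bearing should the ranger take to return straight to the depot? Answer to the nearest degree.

230°

Leg 1 (101°, 2 km): east 2 sin 101° = 1.96, north 2 cos 101° = -0.38
Leg 2 (335°, 3 km): east 3 sin 335° = -1.27, north 3 cos 335° = 2.72
Leg 3 (063°, 6 km): east 6 sin 63° = 5.35, north 6 cos 63° = 2.72
Net displacement: 6.04 east, 5.06 north. Direction back to start is (-6.04, -5.06): bearing = atan2(-6.04, -5.06) mod 360° = 230.05° ≈ 230°.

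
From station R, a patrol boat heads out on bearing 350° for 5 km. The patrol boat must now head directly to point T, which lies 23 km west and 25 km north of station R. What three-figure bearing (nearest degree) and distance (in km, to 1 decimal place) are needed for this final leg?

312°, 29.9 km

Leg 1 (350°, 5 km): east 5 sin 350° = -0.87, north 5 cos 350° = 4.92
Current position: (-0.87, 4.92). Target: (-23, 25). Remaining: Δeast = -22.13, Δnorth = 20.08.
Bearing = atan2(-22.13, 20.08) mod 360° = 312.21°; distance = √((-22.13)² + (20.08)²) = 29.881 km.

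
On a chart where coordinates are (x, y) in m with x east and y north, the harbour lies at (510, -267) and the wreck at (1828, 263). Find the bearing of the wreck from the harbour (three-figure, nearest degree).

068°

Δeast = 1828 − 510 = 1318.00; Δnorth = 263 − -267 = 530.00.
Bearing = atan2(Δeast, Δnorth) mod 360° = 68.09° ≈ 068°.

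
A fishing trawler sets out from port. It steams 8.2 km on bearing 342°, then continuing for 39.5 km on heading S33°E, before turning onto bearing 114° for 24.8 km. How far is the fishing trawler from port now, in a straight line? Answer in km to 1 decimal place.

54.7 km

Leg 1 (342°, 8.2 km): east 8.2 sin 342° = -2.53, north 8.2 cos 342° = 7.80
Leg 2 (S33°E, 39.5 km): east 39.5 sin 147° = 21.51, north 39.5 cos 147° = -33.13
Leg 3 (114°, 24.8 km): east 24.8 sin 114° = 22.66, north 24.8 cos 114° = -10.09
Net: 41.64 east, -35.42 north. Distance = √((41.64)² + (-35.42)²) = 54.661 km.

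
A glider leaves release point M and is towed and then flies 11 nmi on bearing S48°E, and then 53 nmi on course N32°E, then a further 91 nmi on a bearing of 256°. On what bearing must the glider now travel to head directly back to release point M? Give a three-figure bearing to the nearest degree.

Leg 1 (S48°E, 11 nmi): east 11 sin 132° = 8.17, north 11 cos 132° = -7.36
Leg 2 (N32°E, 53 nmi): east 53 sin 32° = 28.09, north 53 cos 32° = 44.95
Leg 3 (256°, 91 nmi): east 91 sin 256° = -88.30, north 91 cos 256° = -22.01
Net displacement: -52.04 east, 15.57 north. Direction back to start is (52.04, -15.57): bearing = atan2(52.04, -15.57) mod 360° = 106.66° ≈ 107°.

107°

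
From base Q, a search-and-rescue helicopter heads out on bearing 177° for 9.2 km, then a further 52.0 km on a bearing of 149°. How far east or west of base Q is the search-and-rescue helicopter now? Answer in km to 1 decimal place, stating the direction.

27.3 km east

Leg 1 (177°, 9.2 km): east 9.2 sin 177° = 0.48, north 9.2 cos 177° = -9.19
Leg 2 (149°, 52.0 km): east 52.0 sin 149° = 26.78, north 52.0 cos 149° = -44.57
Net east component: 27.26 km.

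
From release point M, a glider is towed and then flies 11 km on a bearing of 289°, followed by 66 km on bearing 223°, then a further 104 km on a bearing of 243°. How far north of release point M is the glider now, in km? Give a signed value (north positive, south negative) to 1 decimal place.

-91.9 km

Leg 1 (289°, 11 km): east 11 sin 289° = -10.40, north 11 cos 289° = 3.58
Leg 2 (223°, 66 km): east 66 sin 223° = -45.01, north 66 cos 223° = -48.27
Leg 3 (243°, 104 km): east 104 sin 243° = -92.66, north 104 cos 243° = -47.22
Net north component: -91.90 km.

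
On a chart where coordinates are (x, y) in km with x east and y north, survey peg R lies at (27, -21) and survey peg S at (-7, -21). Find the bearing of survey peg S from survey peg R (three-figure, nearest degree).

Δeast = -7 − 27 = -34.00; Δnorth = -21 − -21 = 0.00.
Bearing = atan2(Δeast, Δnorth) mod 360° = 270.00° ≈ 270°.

270°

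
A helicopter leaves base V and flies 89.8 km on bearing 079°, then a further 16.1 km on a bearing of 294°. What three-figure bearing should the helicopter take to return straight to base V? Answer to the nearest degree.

Leg 1 (079°, 89.8 km): east 89.8 sin 79° = 88.15, north 89.8 cos 79° = 17.13
Leg 2 (294°, 16.1 km): east 16.1 sin 294° = -14.71, north 16.1 cos 294° = 6.55
Net displacement: 73.44 east, 23.68 north. Direction back to start is (-73.44, -23.68): bearing = atan2(-73.44, -23.68) mod 360° = 252.13° ≈ 252°.

252°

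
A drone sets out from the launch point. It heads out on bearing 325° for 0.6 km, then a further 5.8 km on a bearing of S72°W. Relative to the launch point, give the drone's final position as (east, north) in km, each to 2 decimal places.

(-5.86, -1.30)

Leg 1 (325°, 0.6 km): east 0.6 sin 325° = -0.34, north 0.6 cos 325° = 0.49
Leg 2 (S72°W, 5.8 km): east 5.8 sin 252° = -5.52, north 5.8 cos 252° = -1.79
Summing: -5.86 km east, -1.30 km north → (-5.86, -1.30).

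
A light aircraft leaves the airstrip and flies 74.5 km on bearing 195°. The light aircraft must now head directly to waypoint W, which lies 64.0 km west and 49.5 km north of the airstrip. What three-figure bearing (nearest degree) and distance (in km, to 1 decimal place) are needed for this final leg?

Leg 1 (195°, 74.5 km): east 74.5 sin 195° = -19.28, north 74.5 cos 195° = -71.96
Current position: (-19.28, -71.96). Target: (-64.0, 49.5). Remaining: Δeast = -44.72, Δnorth = 121.46.
Bearing = atan2(-44.72, 121.46) mod 360° = 339.79°; distance = √((-44.72)² + (121.46)²) = 129.432 km.

340°, 129.4 km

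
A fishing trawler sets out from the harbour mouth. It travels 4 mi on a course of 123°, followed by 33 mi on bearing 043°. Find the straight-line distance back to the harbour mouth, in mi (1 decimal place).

33.9 mi

Leg 1 (123°, 4 mi): east 4 sin 123° = 3.35, north 4 cos 123° = -2.18
Leg 2 (043°, 33 mi): east 33 sin 43° = 22.51, north 33 cos 43° = 24.13
Net: 25.86 east, 21.96 north. Distance = √((25.86)² + (21.96)²) = 33.924 mi.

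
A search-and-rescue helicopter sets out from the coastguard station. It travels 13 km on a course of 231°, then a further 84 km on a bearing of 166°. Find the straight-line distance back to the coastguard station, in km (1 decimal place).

Leg 1 (231°, 13 km): east 13 sin 231° = -10.10, north 13 cos 231° = -8.18
Leg 2 (166°, 84 km): east 84 sin 166° = 20.32, north 84 cos 166° = -81.50
Net: 10.22 east, -89.69 north. Distance = √((10.22)² + (-89.69)²) = 90.266 km.

90.3 km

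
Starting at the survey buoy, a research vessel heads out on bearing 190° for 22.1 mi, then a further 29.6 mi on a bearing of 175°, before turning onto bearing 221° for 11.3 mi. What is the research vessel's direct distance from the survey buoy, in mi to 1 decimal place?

Leg 1 (190°, 22.1 mi): east 22.1 sin 190° = -3.84, north 22.1 cos 190° = -21.76
Leg 2 (175°, 29.6 mi): east 29.6 sin 175° = 2.58, north 29.6 cos 175° = -29.49
Leg 3 (221°, 11.3 mi): east 11.3 sin 221° = -7.41, north 11.3 cos 221° = -8.53
Net: -8.67 east, -59.78 north. Distance = √((-8.67)² + (-59.78)²) = 60.405 mi.

60.4 mi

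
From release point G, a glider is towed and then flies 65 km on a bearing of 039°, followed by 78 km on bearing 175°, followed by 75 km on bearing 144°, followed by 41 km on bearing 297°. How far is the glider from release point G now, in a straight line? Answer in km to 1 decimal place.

88.6 km

Leg 1 (039°, 65 km): east 65 sin 39° = 40.91, north 65 cos 39° = 50.51
Leg 2 (175°, 78 km): east 78 sin 175° = 6.80, north 78 cos 175° = -77.70
Leg 3 (144°, 75 km): east 75 sin 144° = 44.08, north 75 cos 144° = -60.68
Leg 4 (297°, 41 km): east 41 sin 297° = -36.53, north 41 cos 297° = 18.61
Net: 55.26 east, -69.25 north. Distance = √((55.26)² + (-69.25)²) = 88.595 km.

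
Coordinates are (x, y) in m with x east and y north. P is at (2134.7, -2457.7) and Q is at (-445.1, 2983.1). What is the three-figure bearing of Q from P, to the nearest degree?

Δeast = -445.1 − 2134.7 = -2579.80; Δnorth = 2983.1 − -2457.7 = 5440.80.
Bearing = atan2(Δeast, Δnorth) mod 360° = 334.63° ≈ 335°.

335°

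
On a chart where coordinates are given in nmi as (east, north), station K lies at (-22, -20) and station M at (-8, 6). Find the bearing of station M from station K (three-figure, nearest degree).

028°

Δeast = -8 − -22 = 14.00; Δnorth = 6 − -20 = 26.00.
Bearing = atan2(Δeast, Δnorth) mod 360° = 28.30° ≈ 028°.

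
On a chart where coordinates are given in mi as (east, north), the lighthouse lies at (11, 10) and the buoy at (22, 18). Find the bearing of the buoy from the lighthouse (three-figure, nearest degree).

054°

Δeast = 22 − 11 = 11.00; Δnorth = 18 − 10 = 8.00.
Bearing = atan2(Δeast, Δnorth) mod 360° = 53.97° ≈ 054°.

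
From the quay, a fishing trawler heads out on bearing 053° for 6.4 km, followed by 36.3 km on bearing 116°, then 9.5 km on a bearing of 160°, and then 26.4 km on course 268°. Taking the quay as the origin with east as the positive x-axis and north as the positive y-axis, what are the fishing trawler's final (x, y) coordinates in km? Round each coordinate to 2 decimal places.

(14.60, -21.91)

Leg 1 (053°, 6.4 km): east 6.4 sin 53° = 5.11, north 6.4 cos 53° = 3.85
Leg 2 (116°, 36.3 km): east 36.3 sin 116° = 32.63, north 36.3 cos 116° = -15.91
Leg 3 (160°, 9.5 km): east 9.5 sin 160° = 3.25, north 9.5 cos 160° = -8.93
Leg 4 (268°, 26.4 km): east 26.4 sin 268° = -26.38, north 26.4 cos 268° = -0.92
Summing: 14.60 km east, -21.91 km north → (14.60, -21.91).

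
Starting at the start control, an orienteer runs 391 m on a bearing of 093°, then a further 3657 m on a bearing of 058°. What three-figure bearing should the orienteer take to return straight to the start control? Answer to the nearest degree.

Leg 1 (093°, 391 m): east 391 sin 93° = 390.46, north 391 cos 93° = -20.46
Leg 2 (058°, 3657 m): east 3657 sin 58° = 3101.31, north 3657 cos 58° = 1937.91
Net displacement: 3491.78 east, 1917.45 north. Direction back to start is (-3491.78, -1917.45): bearing = atan2(-3491.78, -1917.45) mod 360° = 241.23° ≈ 241°.

241°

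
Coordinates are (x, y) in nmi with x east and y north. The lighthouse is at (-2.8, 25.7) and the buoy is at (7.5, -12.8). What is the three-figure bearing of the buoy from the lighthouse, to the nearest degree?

165°

Δeast = 7.5 − -2.8 = 10.30; Δnorth = -12.8 − 25.7 = -38.50.
Bearing = atan2(Δeast, Δnorth) mod 360° = 165.02° ≈ 165°.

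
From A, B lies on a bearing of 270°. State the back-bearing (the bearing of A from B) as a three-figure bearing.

090°

Back-bearing = 270° − 180° = 090°.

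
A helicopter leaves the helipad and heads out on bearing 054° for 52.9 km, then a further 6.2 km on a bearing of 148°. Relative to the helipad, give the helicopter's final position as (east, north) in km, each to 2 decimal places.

(46.08, 25.84)

Leg 1 (054°, 52.9 km): east 52.9 sin 54° = 42.80, north 52.9 cos 54° = 31.09
Leg 2 (148°, 6.2 km): east 6.2 sin 148° = 3.29, north 6.2 cos 148° = -5.26
Summing: 46.08 km east, 25.84 km north → (46.08, 25.84).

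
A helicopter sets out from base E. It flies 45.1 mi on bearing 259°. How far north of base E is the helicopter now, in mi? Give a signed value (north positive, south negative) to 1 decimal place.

-8.6 mi

Leg 1 (259°, 45.1 mi): east 45.1 sin 259° = -44.27, north 45.1 cos 259° = -8.61
Net north component: -8.61 mi.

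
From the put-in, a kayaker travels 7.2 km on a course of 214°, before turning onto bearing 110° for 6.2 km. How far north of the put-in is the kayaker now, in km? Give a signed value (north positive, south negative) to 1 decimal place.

-8.1 km

Leg 1 (214°, 7.2 km): east 7.2 sin 214° = -4.03, north 7.2 cos 214° = -5.97
Leg 2 (110°, 6.2 km): east 6.2 sin 110° = 5.83, north 6.2 cos 110° = -2.12
Net north component: -8.09 km.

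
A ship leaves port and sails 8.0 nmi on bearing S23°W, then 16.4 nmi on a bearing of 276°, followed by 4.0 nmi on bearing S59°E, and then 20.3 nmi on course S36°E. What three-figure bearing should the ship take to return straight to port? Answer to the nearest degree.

010°

Leg 1 (S23°W, 8.0 nmi): east 8.0 sin 203° = -3.13, north 8.0 cos 203° = -7.36
Leg 2 (276°, 16.4 nmi): east 16.4 sin 276° = -16.31, north 16.4 cos 276° = 1.71
Leg 3 (S59°E, 4.0 nmi): east 4.0 sin 121° = 3.43, north 4.0 cos 121° = -2.06
Leg 4 (S36°E, 20.3 nmi): east 20.3 sin 144° = 11.93, north 20.3 cos 144° = -16.42
Net displacement: -4.08 east, -24.13 north. Direction back to start is (4.08, 24.13): bearing = atan2(4.08, 24.13) mod 360° = 9.59° ≈ 010°.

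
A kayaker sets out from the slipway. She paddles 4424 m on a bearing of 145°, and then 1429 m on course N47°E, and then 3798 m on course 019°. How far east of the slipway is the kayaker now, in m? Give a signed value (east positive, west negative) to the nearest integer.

4819 m

Leg 1 (145°, 4424 m): east 4424 sin 145° = 2537.50, north 4424 cos 145° = -3623.93
Leg 2 (N47°E, 1429 m): east 1429 sin 47° = 1045.10, north 1429 cos 47° = 974.58
Leg 3 (019°, 3798 m): east 3798 sin 19° = 1236.51, north 3798 cos 19° = 3591.08
Net east component: 4819.11 m.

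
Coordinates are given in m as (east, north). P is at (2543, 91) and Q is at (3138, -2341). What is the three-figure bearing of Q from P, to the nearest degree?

Δeast = 3138 − 2543 = 595.00; Δnorth = -2341 − 91 = -2432.00.
Bearing = atan2(Δeast, Δnorth) mod 360° = 166.25° ≈ 166°.

166°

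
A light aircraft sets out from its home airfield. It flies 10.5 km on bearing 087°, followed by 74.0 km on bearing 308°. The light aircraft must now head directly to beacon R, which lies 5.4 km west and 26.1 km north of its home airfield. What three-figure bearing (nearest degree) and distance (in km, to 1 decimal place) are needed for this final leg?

115°, 46.9 km

Leg 1 (087°, 10.5 km): east 10.5 sin 87° = 10.49, north 10.5 cos 87° = 0.55
Leg 2 (308°, 74.0 km): east 74.0 sin 308° = -58.31, north 74.0 cos 308° = 45.56
Current position: (-47.83, 46.11). Target: (-5.4, 26.1). Remaining: Δeast = 42.43, Δnorth = -20.01.
Bearing = atan2(42.43, -20.01) mod 360° = 115.25°; distance = √((42.43)² + (-20.01)²) = 46.908 km.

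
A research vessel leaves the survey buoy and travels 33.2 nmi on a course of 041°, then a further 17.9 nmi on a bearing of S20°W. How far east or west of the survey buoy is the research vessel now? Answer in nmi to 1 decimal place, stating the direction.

15.7 nmi east

Leg 1 (041°, 33.2 nmi): east 33.2 sin 41° = 21.78, north 33.2 cos 41° = 25.06
Leg 2 (S20°W, 17.9 nmi): east 17.9 sin 200° = -6.12, north 17.9 cos 200° = -16.82
Net east component: 15.66 nmi.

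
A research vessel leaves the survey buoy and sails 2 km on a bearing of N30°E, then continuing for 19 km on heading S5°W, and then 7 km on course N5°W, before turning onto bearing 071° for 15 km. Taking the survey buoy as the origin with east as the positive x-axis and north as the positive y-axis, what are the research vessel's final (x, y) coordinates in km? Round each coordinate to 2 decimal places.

(12.92, -5.34)

Leg 1 (N30°E, 2 km): east 2 sin 30° = 1.00, north 2 cos 30° = 1.73
Leg 2 (S5°W, 19 km): east 19 sin 185° = -1.66, north 19 cos 185° = -18.93
Leg 3 (N5°W, 7 km): east 7 sin 355° = -0.61, north 7 cos 355° = 6.97
Leg 4 (071°, 15 km): east 15 sin 71° = 14.18, north 15 cos 71° = 4.88
Summing: 12.92 km east, -5.34 km north → (12.92, -5.34).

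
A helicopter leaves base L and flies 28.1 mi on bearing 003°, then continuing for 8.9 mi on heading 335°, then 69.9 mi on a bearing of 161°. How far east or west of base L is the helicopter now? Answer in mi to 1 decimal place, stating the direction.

Leg 1 (003°, 28.1 mi): east 28.1 sin 3° = 1.47, north 28.1 cos 3° = 28.06
Leg 2 (335°, 8.9 mi): east 8.9 sin 335° = -3.76, north 8.9 cos 335° = 8.07
Leg 3 (161°, 69.9 mi): east 69.9 sin 161° = 22.76, north 69.9 cos 161° = -66.09
Net east component: 20.47 mi.

20.5 mi east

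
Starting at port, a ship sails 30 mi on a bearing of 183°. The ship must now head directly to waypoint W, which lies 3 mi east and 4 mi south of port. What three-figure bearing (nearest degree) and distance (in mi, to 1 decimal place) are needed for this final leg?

010°, 26.4 mi

Leg 1 (183°, 30 mi): east 30 sin 183° = -1.57, north 30 cos 183° = -29.96
Current position: (-1.57, -29.96). Target: (3, -4). Remaining: Δeast = 4.57, Δnorth = 25.96.
Bearing = atan2(4.57, 25.96) mod 360° = 9.98°; distance = √((4.57)² + (25.96)²) = 26.358 mi.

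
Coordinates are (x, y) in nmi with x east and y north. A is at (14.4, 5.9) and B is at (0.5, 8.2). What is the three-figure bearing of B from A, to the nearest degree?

279°

Δeast = 0.5 − 14.4 = -13.90; Δnorth = 8.2 − 5.9 = 2.30.
Bearing = atan2(Δeast, Δnorth) mod 360° = 279.40° ≈ 279°.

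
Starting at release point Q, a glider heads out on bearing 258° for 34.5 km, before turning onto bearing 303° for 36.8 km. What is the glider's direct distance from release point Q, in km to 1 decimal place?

65.9 km

Leg 1 (258°, 34.5 km): east 34.5 sin 258° = -33.75, north 34.5 cos 258° = -7.17
Leg 2 (303°, 36.8 km): east 36.8 sin 303° = -30.86, north 36.8 cos 303° = 20.04
Net: -64.61 east, 12.87 north. Distance = √((-64.61)² + (12.87)²) = 65.878 km.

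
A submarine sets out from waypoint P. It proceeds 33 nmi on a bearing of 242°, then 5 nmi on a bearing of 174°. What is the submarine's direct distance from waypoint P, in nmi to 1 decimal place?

35.2 nmi

Leg 1 (242°, 33 nmi): east 33 sin 242° = -29.14, north 33 cos 242° = -15.49
Leg 2 (174°, 5 nmi): east 5 sin 174° = 0.52, north 5 cos 174° = -4.97
Net: -28.61 east, -20.47 north. Distance = √((-28.61)² + (-20.47)²) = 35.180 nmi.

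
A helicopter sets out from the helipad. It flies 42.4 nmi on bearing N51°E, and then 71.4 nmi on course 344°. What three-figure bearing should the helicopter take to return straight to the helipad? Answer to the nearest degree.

Leg 1 (N51°E, 42.4 nmi): east 42.4 sin 51° = 32.95, north 42.4 cos 51° = 26.68
Leg 2 (344°, 71.4 nmi): east 71.4 sin 344° = -19.68, north 71.4 cos 344° = 68.63
Net displacement: 13.27 east, 95.32 north. Direction back to start is (-13.27, -95.32): bearing = atan2(-13.27, -95.32) mod 360° = 187.93° ≈ 188°.

188°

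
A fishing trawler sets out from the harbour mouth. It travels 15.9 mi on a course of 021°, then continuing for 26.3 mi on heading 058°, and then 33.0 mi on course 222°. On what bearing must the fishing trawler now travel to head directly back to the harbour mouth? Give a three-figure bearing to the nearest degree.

Leg 1 (021°, 15.9 mi): east 15.9 sin 21° = 5.70, north 15.9 cos 21° = 14.84
Leg 2 (058°, 26.3 mi): east 26.3 sin 58° = 22.30, north 26.3 cos 58° = 13.94
Leg 3 (222°, 33.0 mi): east 33.0 sin 222° = -22.08, north 33.0 cos 222° = -24.52
Net displacement: 5.92 east, 4.26 north. Direction back to start is (-5.92, -4.26): bearing = atan2(-5.92, -4.26) mod 360° = 234.28° ≈ 234°.

234°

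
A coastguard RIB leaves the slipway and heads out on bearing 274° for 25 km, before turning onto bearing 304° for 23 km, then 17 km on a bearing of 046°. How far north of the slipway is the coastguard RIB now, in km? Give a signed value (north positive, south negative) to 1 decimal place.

26.4 km

Leg 1 (274°, 25 km): east 25 sin 274° = -24.94, north 25 cos 274° = 1.74
Leg 2 (304°, 23 km): east 23 sin 304° = -19.07, north 23 cos 304° = 12.86
Leg 3 (046°, 17 km): east 17 sin 46° = 12.23, north 17 cos 46° = 11.81
Net north component: 26.41 km.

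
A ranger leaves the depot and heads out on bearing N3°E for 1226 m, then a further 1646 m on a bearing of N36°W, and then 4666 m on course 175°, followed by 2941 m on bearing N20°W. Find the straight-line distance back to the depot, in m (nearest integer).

Leg 1 (N3°E, 1226 m): east 1226 sin 3° = 64.16, north 1226 cos 3° = 1224.32
Leg 2 (N36°W, 1646 m): east 1646 sin 324° = -967.49, north 1646 cos 324° = 1331.64
Leg 3 (175°, 4666 m): east 4666 sin 175° = 406.67, north 4666 cos 175° = -4648.24
Leg 4 (N20°W, 2941 m): east 2941 sin 340° = -1005.88, north 2941 cos 340° = 2763.64
Net: -1502.54 east, 671.35 north. Distance = √((-1502.54)² + (671.35)²) = 1645.707 m.

1646 m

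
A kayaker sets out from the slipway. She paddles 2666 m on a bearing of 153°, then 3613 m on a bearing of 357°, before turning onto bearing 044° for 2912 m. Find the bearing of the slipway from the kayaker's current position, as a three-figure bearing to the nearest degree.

222°

Leg 1 (153°, 2666 m): east 2666 sin 153° = 1210.34, north 2666 cos 153° = -2375.42
Leg 2 (357°, 3613 m): east 3613 sin 357° = -189.09, north 3613 cos 357° = 3608.05
Leg 3 (044°, 2912 m): east 2912 sin 44° = 2022.85, north 2912 cos 44° = 2094.72
Net displacement: 3044.09 east, 3327.34 north. Direction back to start is (-3044.09, -3327.34): bearing = atan2(-3044.09, -3327.34) mod 360° = 222.45° ≈ 222°.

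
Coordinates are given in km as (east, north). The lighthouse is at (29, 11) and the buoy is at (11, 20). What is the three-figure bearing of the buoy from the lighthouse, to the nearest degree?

Δeast = 11 − 29 = -18.00; Δnorth = 20 − 11 = 9.00.
Bearing = atan2(Δeast, Δnorth) mod 360° = 296.57° ≈ 297°.

297°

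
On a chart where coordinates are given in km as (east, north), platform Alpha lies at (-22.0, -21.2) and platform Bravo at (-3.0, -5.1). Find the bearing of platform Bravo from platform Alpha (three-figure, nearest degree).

Δeast = -3.0 − -22.0 = 19.00; Δnorth = -5.1 − -21.2 = 16.10.
Bearing = atan2(Δeast, Δnorth) mod 360° = 49.72° ≈ 050°.

050°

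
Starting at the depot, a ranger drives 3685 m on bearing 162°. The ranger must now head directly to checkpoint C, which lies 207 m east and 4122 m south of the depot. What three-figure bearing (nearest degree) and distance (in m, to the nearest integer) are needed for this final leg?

236°, 1118 m

Leg 1 (162°, 3685 m): east 3685 sin 162° = 1138.73, north 3685 cos 162° = -3504.64
Current position: (1138.73, -3504.64). Target: (207, -4122). Remaining: Δeast = -931.73, Δnorth = -617.36.
Bearing = atan2(-931.73, -617.36) mod 360° = 236.47°; distance = √((-931.73)² + (-617.36)²) = 1117.697 m.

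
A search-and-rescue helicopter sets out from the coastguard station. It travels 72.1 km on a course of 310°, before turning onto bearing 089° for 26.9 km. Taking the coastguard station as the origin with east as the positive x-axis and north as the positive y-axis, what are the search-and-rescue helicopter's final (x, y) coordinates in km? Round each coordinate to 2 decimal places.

(-28.34, 46.81)

Leg 1 (310°, 72.1 km): east 72.1 sin 310° = -55.23, north 72.1 cos 310° = 46.34
Leg 2 (089°, 26.9 km): east 26.9 sin 89° = 26.90, north 26.9 cos 89° = 0.47
Summing: -28.34 km east, 46.81 km north → (-28.34, 46.81).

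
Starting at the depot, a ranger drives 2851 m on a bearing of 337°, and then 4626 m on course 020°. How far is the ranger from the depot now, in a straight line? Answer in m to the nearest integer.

Leg 1 (337°, 2851 m): east 2851 sin 337° = -1113.97, north 2851 cos 337° = 2624.36
Leg 2 (020°, 4626 m): east 4626 sin 20° = 1582.19, north 4626 cos 20° = 4347.02
Net: 468.21 east, 6971.38 north. Distance = √((468.21)² + (6971.38)²) = 6987.083 m.

6987 m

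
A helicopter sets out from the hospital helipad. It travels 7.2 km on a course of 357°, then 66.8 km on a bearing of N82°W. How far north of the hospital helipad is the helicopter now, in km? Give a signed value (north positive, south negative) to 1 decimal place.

Leg 1 (357°, 7.2 km): east 7.2 sin 357° = -0.38, north 7.2 cos 357° = 7.19
Leg 2 (N82°W, 66.8 km): east 66.8 sin 278° = -66.15, north 66.8 cos 278° = 9.30
Net north component: 16.49 km.

16.5 km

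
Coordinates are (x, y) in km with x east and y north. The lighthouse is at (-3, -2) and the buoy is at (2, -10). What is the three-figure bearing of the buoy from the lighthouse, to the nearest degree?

Δeast = 2 − -3 = 5.00; Δnorth = -10 − -2 = -8.00.
Bearing = atan2(Δeast, Δnorth) mod 360° = 147.99° ≈ 148°.

148°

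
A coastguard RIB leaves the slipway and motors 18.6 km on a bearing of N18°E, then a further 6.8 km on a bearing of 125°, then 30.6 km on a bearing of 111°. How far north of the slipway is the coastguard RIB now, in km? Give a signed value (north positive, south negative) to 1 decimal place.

2.8 km

Leg 1 (N18°E, 18.6 km): east 18.6 sin 18° = 5.75, north 18.6 cos 18° = 17.69
Leg 2 (125°, 6.8 km): east 6.8 sin 125° = 5.57, north 6.8 cos 125° = -3.90
Leg 3 (111°, 30.6 km): east 30.6 sin 111° = 28.57, north 30.6 cos 111° = -10.97
Net north component: 2.82 km.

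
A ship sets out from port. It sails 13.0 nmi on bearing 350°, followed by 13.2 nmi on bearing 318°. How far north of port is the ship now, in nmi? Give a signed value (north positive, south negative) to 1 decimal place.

22.6 nmi

Leg 1 (350°, 13.0 nmi): east 13.0 sin 350° = -2.26, north 13.0 cos 350° = 12.80
Leg 2 (318°, 13.2 nmi): east 13.2 sin 318° = -8.83, north 13.2 cos 318° = 9.81
Net north component: 22.61 nmi.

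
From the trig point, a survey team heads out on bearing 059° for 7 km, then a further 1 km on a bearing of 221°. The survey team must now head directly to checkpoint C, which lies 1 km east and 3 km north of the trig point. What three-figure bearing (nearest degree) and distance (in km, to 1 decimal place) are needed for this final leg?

Leg 1 (059°, 7 km): east 7 sin 59° = 6.00, north 7 cos 59° = 3.61
Leg 2 (221°, 1 km): east 1 sin 221° = -0.66, north 1 cos 221° = -0.75
Current position: (5.34, 2.85). Target: (1, 3). Remaining: Δeast = -4.34, Δnorth = 0.15.
Bearing = atan2(-4.34, 0.15) mod 360° = 271.97°; distance = √((-4.34)² + (0.15)²) = 4.347 km.

272°, 4.3 km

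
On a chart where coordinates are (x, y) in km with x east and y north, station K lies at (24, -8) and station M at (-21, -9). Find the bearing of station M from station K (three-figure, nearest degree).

269°

Δeast = -21 − 24 = -45.00; Δnorth = -9 − -8 = -1.00.
Bearing = atan2(Δeast, Δnorth) mod 360° = 268.73° ≈ 269°.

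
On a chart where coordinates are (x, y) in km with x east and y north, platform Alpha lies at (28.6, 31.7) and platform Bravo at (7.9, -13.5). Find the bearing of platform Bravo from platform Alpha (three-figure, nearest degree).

205°

Δeast = 7.9 − 28.6 = -20.70; Δnorth = -13.5 − 31.7 = -45.20.
Bearing = atan2(Δeast, Δnorth) mod 360° = 204.61° ≈ 205°.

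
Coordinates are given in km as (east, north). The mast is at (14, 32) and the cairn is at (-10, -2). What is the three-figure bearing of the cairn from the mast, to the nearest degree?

Δeast = -10 − 14 = -24.00; Δnorth = -2 − 32 = -34.00.
Bearing = atan2(Δeast, Δnorth) mod 360° = 215.22° ≈ 215°.

215°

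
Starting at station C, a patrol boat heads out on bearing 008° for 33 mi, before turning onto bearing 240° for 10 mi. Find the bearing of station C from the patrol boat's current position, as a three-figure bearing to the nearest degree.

Leg 1 (008°, 33 mi): east 33 sin 8° = 4.59, north 33 cos 8° = 32.68
Leg 2 (240°, 10 mi): east 10 sin 240° = -8.66, north 10 cos 240° = -5.00
Net displacement: -4.07 east, 27.68 north. Direction back to start is (4.07, -27.68): bearing = atan2(4.07, -27.68) mod 360° = 171.64° ≈ 172°.

172°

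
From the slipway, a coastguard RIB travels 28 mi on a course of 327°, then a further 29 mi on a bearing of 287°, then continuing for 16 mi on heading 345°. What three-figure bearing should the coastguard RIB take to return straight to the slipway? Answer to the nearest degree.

Leg 1 (327°, 28 mi): east 28 sin 327° = -15.25, north 28 cos 327° = 23.48
Leg 2 (287°, 29 mi): east 29 sin 287° = -27.73, north 29 cos 287° = 8.48
Leg 3 (345°, 16 mi): east 16 sin 345° = -4.14, north 16 cos 345° = 15.45
Net displacement: -47.12 east, 47.42 north. Direction back to start is (47.12, -47.42): bearing = atan2(47.12, -47.42) mod 360° = 135.18° ≈ 135°.

135°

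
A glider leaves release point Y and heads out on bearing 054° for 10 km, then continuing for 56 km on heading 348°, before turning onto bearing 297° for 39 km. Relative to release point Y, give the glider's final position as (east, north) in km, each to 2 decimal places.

(-38.30, 78.36)

Leg 1 (054°, 10 km): east 10 sin 54° = 8.09, north 10 cos 54° = 5.88
Leg 2 (348°, 56 km): east 56 sin 348° = -11.64, north 56 cos 348° = 54.78
Leg 3 (297°, 39 km): east 39 sin 297° = -34.75, north 39 cos 297° = 17.71
Summing: -38.30 km east, 78.36 km north → (-38.30, 78.36).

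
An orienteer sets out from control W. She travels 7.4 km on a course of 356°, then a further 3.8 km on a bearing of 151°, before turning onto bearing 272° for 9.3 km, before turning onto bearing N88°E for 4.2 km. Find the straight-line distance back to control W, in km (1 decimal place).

5.9 km

Leg 1 (356°, 7.4 km): east 7.4 sin 356° = -0.52, north 7.4 cos 356° = 7.38
Leg 2 (151°, 3.8 km): east 3.8 sin 151° = 1.84, north 3.8 cos 151° = -3.32
Leg 3 (272°, 9.3 km): east 9.3 sin 272° = -9.29, north 9.3 cos 272° = 0.32
Leg 4 (N88°E, 4.2 km): east 4.2 sin 88° = 4.20, north 4.2 cos 88° = 0.15
Net: -3.77 east, 4.53 north. Distance = √((-3.77)² + (4.53)²) = 5.894 km.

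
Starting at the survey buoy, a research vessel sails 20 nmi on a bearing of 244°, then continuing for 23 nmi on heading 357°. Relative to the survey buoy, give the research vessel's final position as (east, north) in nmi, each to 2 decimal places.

(-19.18, 14.20)

Leg 1 (244°, 20 nmi): east 20 sin 244° = -17.98, north 20 cos 244° = -8.77
Leg 2 (357°, 23 nmi): east 23 sin 357° = -1.20, north 23 cos 357° = 22.97
Summing: -19.18 nmi east, 14.20 nmi north → (-19.18, 14.20).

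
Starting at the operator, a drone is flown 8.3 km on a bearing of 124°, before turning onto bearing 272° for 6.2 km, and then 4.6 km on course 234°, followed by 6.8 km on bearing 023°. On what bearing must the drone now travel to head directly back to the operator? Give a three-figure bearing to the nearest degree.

Leg 1 (124°, 8.3 km): east 8.3 sin 124° = 6.88, north 8.3 cos 124° = -4.64
Leg 2 (272°, 6.2 km): east 6.2 sin 272° = -6.20, north 6.2 cos 272° = 0.22
Leg 3 (234°, 4.6 km): east 4.6 sin 234° = -3.72, north 4.6 cos 234° = -2.70
Leg 4 (023°, 6.8 km): east 6.8 sin 23° = 2.66, north 6.8 cos 23° = 6.26
Net displacement: -0.38 east, -0.87 north. Direction back to start is (0.38, 0.87): bearing = atan2(0.38, 0.87) mod 360° = 23.60° ≈ 024°.

024°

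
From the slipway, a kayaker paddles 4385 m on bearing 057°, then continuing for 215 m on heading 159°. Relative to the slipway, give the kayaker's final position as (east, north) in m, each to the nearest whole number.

(3755, 2188)

Leg 1 (057°, 4385 m): east 4385 sin 57° = 3677.57, north 4385 cos 57° = 2388.24
Leg 2 (159°, 215 m): east 215 sin 159° = 77.05, north 215 cos 159° = -200.72
Summing: 3754.62 m east, 2187.52 m north → (3755, 2188).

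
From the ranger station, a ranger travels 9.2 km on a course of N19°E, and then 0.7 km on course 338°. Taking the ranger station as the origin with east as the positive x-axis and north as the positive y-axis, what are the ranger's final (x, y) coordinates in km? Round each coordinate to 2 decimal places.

Leg 1 (N19°E, 9.2 km): east 9.2 sin 19° = 3.00, north 9.2 cos 19° = 8.70
Leg 2 (338°, 0.7 km): east 0.7 sin 338° = -0.26, north 0.7 cos 338° = 0.65
Summing: 2.73 km east, 9.35 km north → (2.73, 9.35).

(2.73, 9.35)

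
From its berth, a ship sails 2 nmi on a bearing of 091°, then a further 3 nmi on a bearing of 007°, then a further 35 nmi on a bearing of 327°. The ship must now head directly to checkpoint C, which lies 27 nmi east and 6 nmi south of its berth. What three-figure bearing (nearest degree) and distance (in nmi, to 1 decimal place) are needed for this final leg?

Leg 1 (091°, 2 nmi): east 2 sin 91° = 2.00, north 2 cos 91° = -0.03
Leg 2 (007°, 3 nmi): east 3 sin 7° = 0.37, north 3 cos 7° = 2.98
Leg 3 (327°, 35 nmi): east 35 sin 327° = -19.06, north 35 cos 327° = 29.35
Current position: (-16.70, 32.30). Target: (27, -6). Remaining: Δeast = 43.70, Δnorth = -38.30.
Bearing = atan2(43.70, -38.30) mod 360° = 131.23°; distance = √((43.70)² + (-38.30)²) = 58.104 nmi.

131°, 58.1 nmi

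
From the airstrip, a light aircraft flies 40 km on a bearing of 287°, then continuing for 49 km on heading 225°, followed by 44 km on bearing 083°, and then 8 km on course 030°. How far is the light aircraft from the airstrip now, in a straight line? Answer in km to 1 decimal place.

Leg 1 (287°, 40 km): east 40 sin 287° = -38.25, north 40 cos 287° = 11.69
Leg 2 (225°, 49 km): east 49 sin 225° = -34.65, north 49 cos 225° = -34.65
Leg 3 (083°, 44 km): east 44 sin 83° = 43.67, north 44 cos 83° = 5.36
Leg 4 (030°, 8 km): east 8 sin 30° = 4.00, north 8 cos 30° = 6.93
Net: -25.23 east, -10.66 north. Distance = √((-25.23)² + (-10.66)²) = 27.389 km.

27.4 km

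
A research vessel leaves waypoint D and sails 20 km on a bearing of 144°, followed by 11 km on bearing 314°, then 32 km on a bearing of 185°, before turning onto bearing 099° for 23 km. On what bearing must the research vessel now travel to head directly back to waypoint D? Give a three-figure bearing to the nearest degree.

Leg 1 (144°, 20 km): east 20 sin 144° = 11.76, north 20 cos 144° = -16.18
Leg 2 (314°, 11 km): east 11 sin 314° = -7.91, north 11 cos 314° = 7.64
Leg 3 (185°, 32 km): east 32 sin 185° = -2.79, north 32 cos 185° = -31.88
Leg 4 (099°, 23 km): east 23 sin 99° = 22.72, north 23 cos 99° = -3.60
Net displacement: 23.77 east, -44.02 north. Direction back to start is (-23.77, 44.02): bearing = atan2(-23.77, 44.02) mod 360° = 331.63° ≈ 332°.

332°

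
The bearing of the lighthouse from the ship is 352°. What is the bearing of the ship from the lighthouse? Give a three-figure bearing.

172°

Back-bearing = 352° − 180° = 172°.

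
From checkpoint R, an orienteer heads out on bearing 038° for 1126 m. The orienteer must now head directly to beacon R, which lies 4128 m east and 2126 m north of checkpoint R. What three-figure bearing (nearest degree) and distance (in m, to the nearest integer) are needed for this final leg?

070°, 3651 m

Leg 1 (038°, 1126 m): east 1126 sin 38° = 693.23, north 1126 cos 38° = 887.30
Current position: (693.23, 887.30). Target: (4128, 2126). Remaining: Δeast = 3434.77, Δnorth = 1238.70.
Bearing = atan2(3434.77, 1238.70) mod 360° = 70.17°; distance = √((3434.77)² + (1238.70)²) = 3651.300 m.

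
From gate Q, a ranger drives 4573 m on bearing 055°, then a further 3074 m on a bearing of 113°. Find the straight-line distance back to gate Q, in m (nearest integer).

Leg 1 (055°, 4573 m): east 4573 sin 55° = 3745.98, north 4573 cos 55° = 2622.97
Leg 2 (113°, 3074 m): east 3074 sin 113° = 2829.63, north 3074 cos 113° = -1201.11
Net: 6575.61 east, 1421.86 north. Distance = √((6575.61)² + (1421.86)²) = 6727.584 m.

6728 m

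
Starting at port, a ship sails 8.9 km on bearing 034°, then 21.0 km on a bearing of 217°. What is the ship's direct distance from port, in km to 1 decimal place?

Leg 1 (034°, 8.9 km): east 8.9 sin 34° = 4.98, north 8.9 cos 34° = 7.38
Leg 2 (217°, 21.0 km): east 21.0 sin 217° = -12.64, north 21.0 cos 217° = -16.77
Net: -7.66 east, -9.39 north. Distance = √((-7.66)² + (-9.39)²) = 12.121 km.

12.1 km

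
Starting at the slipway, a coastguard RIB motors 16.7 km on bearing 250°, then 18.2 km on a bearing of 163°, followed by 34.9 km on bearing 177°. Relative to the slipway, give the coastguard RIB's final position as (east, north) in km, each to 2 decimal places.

Leg 1 (250°, 16.7 km): east 16.7 sin 250° = -15.69, north 16.7 cos 250° = -5.71
Leg 2 (163°, 18.2 km): east 18.2 sin 163° = 5.32, north 18.2 cos 163° = -17.40
Leg 3 (177°, 34.9 km): east 34.9 sin 177° = 1.83, north 34.9 cos 177° = -34.85
Summing: -8.55 km east, -57.97 km north → (-8.55, -57.97).

(-8.55, -57.97)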